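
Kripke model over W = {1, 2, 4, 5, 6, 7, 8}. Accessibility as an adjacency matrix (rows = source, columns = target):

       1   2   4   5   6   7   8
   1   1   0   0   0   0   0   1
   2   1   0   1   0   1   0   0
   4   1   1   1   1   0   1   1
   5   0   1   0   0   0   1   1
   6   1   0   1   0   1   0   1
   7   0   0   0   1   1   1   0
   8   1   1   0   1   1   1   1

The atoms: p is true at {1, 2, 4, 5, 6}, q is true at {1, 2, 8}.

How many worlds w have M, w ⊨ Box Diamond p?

1: successors {1, 8}; Diamond p there: 1:T, 8:T. ✓
2: successors {1, 4, 6}; Diamond p there: 1:T, 4:T, 6:T. ✓
4: successors {1, 2, 4, 5, 7, 8}; Diamond p there: 1:T, 2:T, 4:T, 5:T, 7:T, 8:T. ✓
5: successors {2, 7, 8}; Diamond p there: 2:T, 7:T, 8:T. ✓
6: successors {1, 4, 6, 8}; Diamond p there: 1:T, 4:T, 6:T, 8:T. ✓
7: successors {5, 6, 7}; Diamond p there: 5:T, 6:T, 7:T. ✓
8: successors {1, 2, 5, 6, 7, 8}; Diamond p there: 1:T, 2:T, 5:T, 6:T, 7:T, 8:T. ✓
Satisfying worlds: {1, 2, 4, 5, 6, 7, 8}.

7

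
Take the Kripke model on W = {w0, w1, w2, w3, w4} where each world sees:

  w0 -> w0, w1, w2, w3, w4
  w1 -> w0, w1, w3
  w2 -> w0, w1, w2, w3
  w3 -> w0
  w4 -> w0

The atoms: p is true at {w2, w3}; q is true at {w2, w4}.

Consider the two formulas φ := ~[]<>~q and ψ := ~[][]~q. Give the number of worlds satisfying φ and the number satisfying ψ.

For ~[]<>~q:
w0: []<>~q is T. ✗
w1: []<>~q is T. ✗
w2: []<>~q is T. ✗
w3: []<>~q is T. ✗
w4: []<>~q is T. ✗
— 0 worlds.
For ~[][]~q:
w0: [][]~q is F. ✓
w1: [][]~q is F. ✓
w2: [][]~q is F. ✓
w3: [][]~q is F. ✓
w4: [][]~q is F. ✓
— 5 worlds.

0 and 5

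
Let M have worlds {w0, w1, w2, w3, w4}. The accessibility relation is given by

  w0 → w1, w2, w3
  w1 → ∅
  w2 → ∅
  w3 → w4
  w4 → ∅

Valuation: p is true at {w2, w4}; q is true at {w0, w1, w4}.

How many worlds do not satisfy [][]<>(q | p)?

w0: successors {w1, w2, w3}; []<>(q | p) there: w1:T, w2:T, w3:F. ✗
w1: no successors, so [][]<>(q | p) holds vacuously. ✓
w2: no successors, so [][]<>(q | p) holds vacuously. ✓
w3: successors {w4}; []<>(q | p) there: w4:T. ✓
w4: no successors, so [][]<>(q | p) holds vacuously. ✓
Satisfying worlds: {w1, w2, w3, w4}.
So [][]<>(q | p) fails at the other 1 world.

1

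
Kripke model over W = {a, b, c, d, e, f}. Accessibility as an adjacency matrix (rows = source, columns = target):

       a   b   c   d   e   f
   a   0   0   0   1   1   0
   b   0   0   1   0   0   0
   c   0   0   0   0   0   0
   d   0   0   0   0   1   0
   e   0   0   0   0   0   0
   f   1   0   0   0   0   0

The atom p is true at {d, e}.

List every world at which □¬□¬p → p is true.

a: □¬□¬p is F, p is F. ✓
b: □¬□¬p is F, p is F. ✓
c: □¬□¬p is T, p is F. ✗
d: □¬□¬p is F, p is T. ✓
e: □¬□¬p is T, p is T. ✓
f: □¬□¬p is T, p is F. ✗

{a, b, d, e}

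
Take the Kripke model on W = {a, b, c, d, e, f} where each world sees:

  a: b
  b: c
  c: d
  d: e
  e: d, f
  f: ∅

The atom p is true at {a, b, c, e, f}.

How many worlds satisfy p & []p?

a: p is T, []p is T. ✓
b: p is T, []p is T. ✓
c: p is T, []p is F. ✗
d: p is F, []p is T. ✗
e: p is T, []p is F. ✗
f: p is T, []p is T. ✓
Satisfying worlds: {a, b, f}.

3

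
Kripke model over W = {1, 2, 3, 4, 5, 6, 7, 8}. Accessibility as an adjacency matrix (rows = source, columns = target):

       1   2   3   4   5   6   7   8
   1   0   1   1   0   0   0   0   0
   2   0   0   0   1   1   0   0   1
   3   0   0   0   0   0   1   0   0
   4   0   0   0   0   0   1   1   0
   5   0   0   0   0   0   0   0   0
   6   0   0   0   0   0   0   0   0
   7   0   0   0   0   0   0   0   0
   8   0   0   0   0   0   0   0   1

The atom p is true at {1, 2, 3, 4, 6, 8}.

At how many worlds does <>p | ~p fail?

1

1: <>p is T, ~p is F. ✓
2: <>p is T, ~p is F. ✓
3: <>p is T, ~p is F. ✓
4: <>p is T, ~p is F. ✓
5: <>p is F, ~p is T. ✓
6: <>p is F, ~p is F. ✗
7: <>p is F, ~p is T. ✓
8: <>p is T, ~p is F. ✓
Satisfying worlds: {1, 2, 3, 4, 5, 7, 8}.
So <>p | ~p fails at the other 1 world.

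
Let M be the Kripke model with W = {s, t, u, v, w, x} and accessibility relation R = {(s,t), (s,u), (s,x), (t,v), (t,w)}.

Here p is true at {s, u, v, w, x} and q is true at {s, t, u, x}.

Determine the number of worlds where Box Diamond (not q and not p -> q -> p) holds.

s: successors {t, u, x}; Diamond (not q and not p -> q -> p) there: t:T, u:F, x:F. ✗
t: successors {v, w}; Diamond (not q and not p -> q -> p) there: v:F, w:F. ✗
u: no successors, so Box Diamond (not q and not p -> q -> p) holds vacuously. ✓
v: no successors, so Box Diamond (not q and not p -> q -> p) holds vacuously. ✓
w: no successors, so Box Diamond (not q and not p -> q -> p) holds vacuously. ✓
x: no successors, so Box Diamond (not q and not p -> q -> p) holds vacuously. ✓
Satisfying worlds: {u, v, w, x}.

4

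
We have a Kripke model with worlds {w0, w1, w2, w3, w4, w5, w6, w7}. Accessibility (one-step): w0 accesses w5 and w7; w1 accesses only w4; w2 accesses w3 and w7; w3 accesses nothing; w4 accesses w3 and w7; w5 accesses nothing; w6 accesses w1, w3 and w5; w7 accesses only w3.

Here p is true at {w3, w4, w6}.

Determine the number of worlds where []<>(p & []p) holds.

3

w0: successors {w5, w7}; <>(p & []p) there: w5:F, w7:T. ✗
w1: successors {w4}; <>(p & []p) there: w4:T. ✓
w2: successors {w3, w7}; <>(p & []p) there: w3:F, w7:T. ✗
w3: no successors, so []<>(p & []p) holds vacuously. ✓
w4: successors {w3, w7}; <>(p & []p) there: w3:F, w7:T. ✗
w5: no successors, so []<>(p & []p) holds vacuously. ✓
w6: successors {w1, w3, w5}; <>(p & []p) there: w1:F, w3:F, w5:F. ✗
w7: successors {w3}; <>(p & []p) there: w3:F. ✗
Satisfying worlds: {w1, w3, w5}.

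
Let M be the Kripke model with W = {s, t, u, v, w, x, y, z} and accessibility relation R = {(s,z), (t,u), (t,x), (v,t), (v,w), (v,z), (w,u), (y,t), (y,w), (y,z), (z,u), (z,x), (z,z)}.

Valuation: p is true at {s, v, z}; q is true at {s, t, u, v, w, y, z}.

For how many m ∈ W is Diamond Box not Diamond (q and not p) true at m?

s: successors {z}; Box not Diamond (q and not p) there: z:F. ✗
t: successors {u, x}; Box not Diamond (q and not p) there: u:T, x:T. ✓
u: no successors, so Diamond Box not Diamond (q and not p) fails. ✗
v: successors {t, w, z}; Box not Diamond (q and not p) there: t:T, w:T, z:F. ✓
w: successors {u}; Box not Diamond (q and not p) there: u:T. ✓
x: no successors, so Diamond Box not Diamond (q and not p) fails. ✗
y: successors {t, w, z}; Box not Diamond (q and not p) there: t:T, w:T, z:F. ✓
z: successors {u, x, z}; Box not Diamond (q and not p) there: u:T, x:T, z:F. ✓
Satisfying worlds: {t, v, w, y, z}.

5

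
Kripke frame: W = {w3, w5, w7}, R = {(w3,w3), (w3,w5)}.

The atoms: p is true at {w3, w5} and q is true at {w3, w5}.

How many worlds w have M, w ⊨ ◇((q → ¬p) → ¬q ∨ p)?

1

w3: successors {w3, w5}; (q → ¬p) → ¬q ∨ p there: w3:T, w5:T. ✓
w5: no successors, so ◇((q → ¬p) → ¬q ∨ p) fails. ✗
w7: no successors, so ◇((q → ¬p) → ¬q ∨ p) fails. ✗
Satisfying worlds: {w3}.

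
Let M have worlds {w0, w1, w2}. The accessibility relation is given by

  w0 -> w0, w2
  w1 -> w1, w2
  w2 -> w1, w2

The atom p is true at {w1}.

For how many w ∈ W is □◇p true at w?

w0: successors {w0, w2}; ◇p there: w0:F, w2:T. ✗
w1: successors {w1, w2}; ◇p there: w1:T, w2:T. ✓
w2: successors {w1, w2}; ◇p there: w1:T, w2:T. ✓
Satisfying worlds: {w1, w2}.

2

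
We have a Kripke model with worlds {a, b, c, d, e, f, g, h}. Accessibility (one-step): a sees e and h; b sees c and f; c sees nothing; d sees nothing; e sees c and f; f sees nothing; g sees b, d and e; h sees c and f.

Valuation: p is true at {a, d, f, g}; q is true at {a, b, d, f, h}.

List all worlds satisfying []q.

{c, d, f}

a: successors {e, h}; q there: e:F, h:T. ✗
b: successors {c, f}; q there: c:F, f:T. ✗
c: no successors, so []q holds vacuously. ✓
d: no successors, so []q holds vacuously. ✓
e: successors {c, f}; q there: c:F, f:T. ✗
f: no successors, so []q holds vacuously. ✓
g: successors {b, d, e}; q there: b:T, d:T, e:F. ✗
h: successors {c, f}; q there: c:F, f:T. ✗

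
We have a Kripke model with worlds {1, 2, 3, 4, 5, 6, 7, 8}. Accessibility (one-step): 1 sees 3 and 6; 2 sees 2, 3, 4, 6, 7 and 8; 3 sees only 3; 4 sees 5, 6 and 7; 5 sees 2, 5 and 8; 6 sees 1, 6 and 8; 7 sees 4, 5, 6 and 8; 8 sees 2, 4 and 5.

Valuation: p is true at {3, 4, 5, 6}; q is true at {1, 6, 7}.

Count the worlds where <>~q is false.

1: successors {3, 6}; ~q there: 3:T, 6:F. ✓
2: successors {2, 3, 4, 6, 7, 8}; ~q there: 2:T, 3:T, 4:T, 6:F, 7:F, 8:T. ✓
3: successors {3}; ~q there: 3:T. ✓
4: successors {5, 6, 7}; ~q there: 5:T, 6:F, 7:F. ✓
5: successors {2, 5, 8}; ~q there: 2:T, 5:T, 8:T. ✓
6: successors {1, 6, 8}; ~q there: 1:F, 6:F, 8:T. ✓
7: successors {4, 5, 6, 8}; ~q there: 4:T, 5:T, 6:F, 8:T. ✓
8: successors {2, 4, 5}; ~q there: 2:T, 4:T, 5:T. ✓
Satisfying worlds: {1, 2, 3, 4, 5, 6, 7, 8}.
So <>~q fails at the other 0 worlds.

0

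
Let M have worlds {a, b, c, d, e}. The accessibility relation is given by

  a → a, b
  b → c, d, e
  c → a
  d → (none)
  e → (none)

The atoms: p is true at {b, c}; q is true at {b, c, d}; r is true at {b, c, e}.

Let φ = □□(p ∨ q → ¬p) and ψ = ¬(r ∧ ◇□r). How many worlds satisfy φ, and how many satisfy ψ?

3 and 4

For □□(p ∨ q → ¬p):
a: successors {a, b}; □(p ∨ q → ¬p) there: a:F, b:F. ✗
b: successors {c, d, e}; □(p ∨ q → ¬p) there: c:T, d:T, e:T. ✓
c: successors {a}; □(p ∨ q → ¬p) there: a:F. ✗
d: no successors, so □□(p ∨ q → ¬p) holds vacuously. ✓
e: no successors, so □□(p ∨ q → ¬p) holds vacuously. ✓
— 3 worlds.
For ¬(r ∧ ◇□r):
a: r ∧ ◇□r is F. ✓
b: r ∧ ◇□r is T. ✗
c: r ∧ ◇□r is F. ✓
d: r ∧ ◇□r is F. ✓
e: r ∧ ◇□r is F. ✓
— 4 worlds.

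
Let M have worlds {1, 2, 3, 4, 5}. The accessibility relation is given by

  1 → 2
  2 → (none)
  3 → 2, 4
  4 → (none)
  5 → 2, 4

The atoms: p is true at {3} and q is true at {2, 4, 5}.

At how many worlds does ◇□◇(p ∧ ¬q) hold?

3

1: successors {2}; □◇(p ∧ ¬q) there: 2:T. ✓
2: no successors, so ◇□◇(p ∧ ¬q) fails. ✗
3: successors {2, 4}; □◇(p ∧ ¬q) there: 2:T, 4:T. ✓
4: no successors, so ◇□◇(p ∧ ¬q) fails. ✗
5: successors {2, 4}; □◇(p ∧ ¬q) there: 2:T, 4:T. ✓
Satisfying worlds: {1, 3, 5}.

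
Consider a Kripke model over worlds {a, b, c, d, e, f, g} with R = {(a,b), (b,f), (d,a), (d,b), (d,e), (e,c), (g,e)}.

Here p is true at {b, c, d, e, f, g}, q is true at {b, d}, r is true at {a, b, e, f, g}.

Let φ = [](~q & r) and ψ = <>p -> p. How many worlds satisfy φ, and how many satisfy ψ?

For [](~q & r):
a: successors {b}; ~q & r there: b:F. ✗
b: successors {f}; ~q & r there: f:T. ✓
c: no successors, so [](~q & r) holds vacuously. ✓
d: successors {a, b, e}; ~q & r there: a:T, b:F, e:T. ✗
e: successors {c}; ~q & r there: c:F. ✗
f: no successors, so [](~q & r) holds vacuously. ✓
g: successors {e}; ~q & r there: e:T. ✓
— 4 worlds.
For <>p -> p:
a: <>p is T, p is F. ✗
b: <>p is T, p is T. ✓
c: <>p is F, p is T. ✓
d: <>p is T, p is T. ✓
e: <>p is T, p is T. ✓
f: <>p is F, p is T. ✓
g: <>p is T, p is T. ✓
— 6 worlds.

4 and 6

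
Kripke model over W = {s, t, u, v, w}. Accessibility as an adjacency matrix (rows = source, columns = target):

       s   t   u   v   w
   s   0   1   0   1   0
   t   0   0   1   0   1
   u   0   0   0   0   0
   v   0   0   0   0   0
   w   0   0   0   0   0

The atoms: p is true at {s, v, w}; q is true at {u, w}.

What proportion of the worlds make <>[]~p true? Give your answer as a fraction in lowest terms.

s: successors {t, v}; []~p there: t:F, v:T. ✓
t: successors {u, w}; []~p there: u:T, w:T. ✓
u: no successors, so <>[]~p fails. ✗
v: no successors, so <>[]~p fails. ✗
w: no successors, so <>[]~p fails. ✗
That's 2 of 5 worlds, so 2/5.

2/5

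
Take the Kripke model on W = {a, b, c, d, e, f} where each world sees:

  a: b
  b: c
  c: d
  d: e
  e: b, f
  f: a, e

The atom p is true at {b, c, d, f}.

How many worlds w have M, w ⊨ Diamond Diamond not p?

a: successors {b}; Diamond not p there: b:F. ✗
b: successors {c}; Diamond not p there: c:F. ✗
c: successors {d}; Diamond not p there: d:T. ✓
d: successors {e}; Diamond not p there: e:F. ✗
e: successors {b, f}; Diamond not p there: b:F, f:T. ✓
f: successors {a, e}; Diamond not p there: a:F, e:F. ✗
Satisfying worlds: {c, e}.

2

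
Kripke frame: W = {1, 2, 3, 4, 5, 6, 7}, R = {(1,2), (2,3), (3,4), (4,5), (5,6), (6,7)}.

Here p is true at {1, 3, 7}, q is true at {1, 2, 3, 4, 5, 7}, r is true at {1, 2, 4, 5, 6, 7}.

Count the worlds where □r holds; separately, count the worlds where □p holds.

6 and 3

For □r:
1: successors {2}; r there: 2:T. ✓
2: successors {3}; r there: 3:F. ✗
3: successors {4}; r there: 4:T. ✓
4: successors {5}; r there: 5:T. ✓
5: successors {6}; r there: 6:T. ✓
6: successors {7}; r there: 7:T. ✓
7: no successors, so □r holds vacuously. ✓
— 6 worlds.
For □p:
1: successors {2}; p there: 2:F. ✗
2: successors {3}; p there: 3:T. ✓
3: successors {4}; p there: 4:F. ✗
4: successors {5}; p there: 5:F. ✗
5: successors {6}; p there: 6:F. ✗
6: successors {7}; p there: 7:T. ✓
7: no successors, so □p holds vacuously. ✓
— 3 worlds.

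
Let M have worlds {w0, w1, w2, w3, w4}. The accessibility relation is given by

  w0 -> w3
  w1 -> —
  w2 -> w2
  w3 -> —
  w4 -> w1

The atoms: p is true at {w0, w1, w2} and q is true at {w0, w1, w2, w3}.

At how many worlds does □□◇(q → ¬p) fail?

1

w0: successors {w3}; □◇(q → ¬p) there: w3:T. ✓
w1: no successors, so □□◇(q → ¬p) holds vacuously. ✓
w2: successors {w2}; □◇(q → ¬p) there: w2:F. ✗
w3: no successors, so □□◇(q → ¬p) holds vacuously. ✓
w4: successors {w1}; □◇(q → ¬p) there: w1:T. ✓
Satisfying worlds: {w0, w1, w3, w4}.
So □□◇(q → ¬p) fails at the other 1 world.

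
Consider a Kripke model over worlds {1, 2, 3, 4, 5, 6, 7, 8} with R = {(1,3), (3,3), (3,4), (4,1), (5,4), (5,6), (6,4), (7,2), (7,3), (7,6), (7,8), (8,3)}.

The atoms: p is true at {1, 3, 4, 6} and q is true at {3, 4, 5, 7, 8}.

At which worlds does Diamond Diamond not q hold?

1: successors {3}; Diamond not q there: 3:F. ✗
2: no successors, so Diamond Diamond not q fails. ✗
3: successors {3, 4}; Diamond not q there: 3:F, 4:T. ✓
4: successors {1}; Diamond not q there: 1:F. ✗
5: successors {4, 6}; Diamond not q there: 4:T, 6:F. ✓
6: successors {4}; Diamond not q there: 4:T. ✓
7: successors {2, 3, 6, 8}; Diamond not q there: 2:F, 3:F, 6:F, 8:F. ✗
8: successors {3}; Diamond not q there: 3:F. ✗

{3, 5, 6}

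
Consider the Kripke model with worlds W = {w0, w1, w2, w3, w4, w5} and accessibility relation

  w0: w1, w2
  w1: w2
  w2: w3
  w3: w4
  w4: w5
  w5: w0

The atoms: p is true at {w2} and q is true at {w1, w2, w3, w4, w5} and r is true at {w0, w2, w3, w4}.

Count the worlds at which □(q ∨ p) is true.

5

w0: successors {w1, w2}; q ∨ p there: w1:T, w2:T. ✓
w1: successors {w2}; q ∨ p there: w2:T. ✓
w2: successors {w3}; q ∨ p there: w3:T. ✓
w3: successors {w4}; q ∨ p there: w4:T. ✓
w4: successors {w5}; q ∨ p there: w5:T. ✓
w5: successors {w0}; q ∨ p there: w0:F. ✗
Satisfying worlds: {w0, w1, w2, w3, w4}.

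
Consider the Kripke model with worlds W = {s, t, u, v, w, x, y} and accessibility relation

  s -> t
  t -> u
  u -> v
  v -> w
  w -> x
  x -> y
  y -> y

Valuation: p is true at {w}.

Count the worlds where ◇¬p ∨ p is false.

s: ◇¬p is T, p is F. ✓
t: ◇¬p is T, p is F. ✓
u: ◇¬p is T, p is F. ✓
v: ◇¬p is F, p is F. ✗
w: ◇¬p is T, p is T. ✓
x: ◇¬p is T, p is F. ✓
y: ◇¬p is T, p is F. ✓
Satisfying worlds: {s, t, u, w, x, y}.
So ◇¬p ∨ p fails at the other 1 world.

1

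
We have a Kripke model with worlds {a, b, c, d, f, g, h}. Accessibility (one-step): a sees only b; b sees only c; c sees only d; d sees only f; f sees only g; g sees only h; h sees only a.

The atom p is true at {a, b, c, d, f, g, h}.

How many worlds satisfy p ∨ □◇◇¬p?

7

a: p is T, □◇◇¬p is F. ✓
b: p is T, □◇◇¬p is F. ✓
c: p is T, □◇◇¬p is F. ✓
d: p is T, □◇◇¬p is F. ✓
f: p is T, □◇◇¬p is F. ✓
g: p is T, □◇◇¬p is F. ✓
h: p is T, □◇◇¬p is F. ✓
Satisfying worlds: {a, b, c, d, f, g, h}.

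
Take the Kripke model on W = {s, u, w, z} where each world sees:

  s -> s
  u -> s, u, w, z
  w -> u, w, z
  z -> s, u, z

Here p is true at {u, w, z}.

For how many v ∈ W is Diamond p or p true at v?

3

s: Diamond p is F, p is F. ✗
u: Diamond p is T, p is T. ✓
w: Diamond p is T, p is T. ✓
z: Diamond p is T, p is T. ✓
Satisfying worlds: {u, w, z}.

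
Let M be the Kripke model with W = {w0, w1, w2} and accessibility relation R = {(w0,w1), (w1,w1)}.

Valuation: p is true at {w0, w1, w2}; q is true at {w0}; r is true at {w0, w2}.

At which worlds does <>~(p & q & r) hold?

w0: successors {w1}; ~(p & q & r) there: w1:T. ✓
w1: successors {w1}; ~(p & q & r) there: w1:T. ✓
w2: no successors, so <>~(p & q & r) fails. ✗

{w0, w1}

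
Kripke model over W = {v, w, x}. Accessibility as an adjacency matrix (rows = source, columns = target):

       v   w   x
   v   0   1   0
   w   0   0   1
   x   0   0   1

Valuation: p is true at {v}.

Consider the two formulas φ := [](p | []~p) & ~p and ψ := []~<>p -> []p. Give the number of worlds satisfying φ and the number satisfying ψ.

For [](p | []~p) & ~p:
v: [](p | []~p) is T, ~p is F. ✗
w: [](p | []~p) is T, ~p is T. ✓
x: [](p | []~p) is T, ~p is T. ✓
— 2 worlds.
For []~<>p -> []p:
v: []~<>p is T, []p is F. ✗
w: []~<>p is T, []p is F. ✗
x: []~<>p is T, []p is F. ✗
— 0 worlds.

2 and 0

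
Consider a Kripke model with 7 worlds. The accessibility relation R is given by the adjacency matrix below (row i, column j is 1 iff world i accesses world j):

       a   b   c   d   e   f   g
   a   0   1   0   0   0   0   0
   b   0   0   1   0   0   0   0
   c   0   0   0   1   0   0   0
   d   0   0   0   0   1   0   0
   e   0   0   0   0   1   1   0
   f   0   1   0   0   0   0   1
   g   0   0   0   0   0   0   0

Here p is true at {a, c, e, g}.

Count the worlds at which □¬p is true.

a: successors {b}; ¬p there: b:T. ✓
b: successors {c}; ¬p there: c:F. ✗
c: successors {d}; ¬p there: d:T. ✓
d: successors {e}; ¬p there: e:F. ✗
e: successors {e, f}; ¬p there: e:F, f:T. ✗
f: successors {b, g}; ¬p there: b:T, g:F. ✗
g: no successors, so □¬p holds vacuously. ✓
Satisfying worlds: {a, c, g}.

3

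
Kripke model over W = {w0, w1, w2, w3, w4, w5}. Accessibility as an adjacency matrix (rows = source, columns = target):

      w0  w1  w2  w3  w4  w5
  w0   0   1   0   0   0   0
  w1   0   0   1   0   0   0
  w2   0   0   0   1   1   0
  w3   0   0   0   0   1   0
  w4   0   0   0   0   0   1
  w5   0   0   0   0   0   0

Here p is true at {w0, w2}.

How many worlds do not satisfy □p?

4

w0: successors {w1}; p there: w1:F. ✗
w1: successors {w2}; p there: w2:T. ✓
w2: successors {w3, w4}; p there: w3:F, w4:F. ✗
w3: successors {w4}; p there: w4:F. ✗
w4: successors {w5}; p there: w5:F. ✗
w5: no successors, so □p holds vacuously. ✓
Satisfying worlds: {w1, w5}.
So □p fails at the other 4 worlds.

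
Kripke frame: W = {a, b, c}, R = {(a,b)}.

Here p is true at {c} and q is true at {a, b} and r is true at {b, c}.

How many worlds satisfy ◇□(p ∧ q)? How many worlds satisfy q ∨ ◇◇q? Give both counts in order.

1 and 2

For ◇□(p ∧ q):
a: successors {b}; □(p ∧ q) there: b:T. ✓
b: no successors, so ◇□(p ∧ q) fails. ✗
c: no successors, so ◇□(p ∧ q) fails. ✗
— 1 world.
For q ∨ ◇◇q:
a: q is T, ◇◇q is F. ✓
b: q is T, ◇◇q is F. ✓
c: q is F, ◇◇q is F. ✗
— 2 worlds.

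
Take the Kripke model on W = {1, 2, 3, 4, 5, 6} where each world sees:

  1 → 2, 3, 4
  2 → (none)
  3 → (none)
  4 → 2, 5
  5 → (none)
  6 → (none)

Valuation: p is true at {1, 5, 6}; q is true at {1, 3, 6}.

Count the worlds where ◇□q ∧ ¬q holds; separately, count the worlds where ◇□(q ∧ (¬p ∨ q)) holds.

For ◇□q ∧ ¬q:
1: ◇□q is T, ¬q is F. ✗
2: ◇□q is F, ¬q is T. ✗
3: ◇□q is F, ¬q is F. ✗
4: ◇□q is T, ¬q is T. ✓
5: ◇□q is F, ¬q is T. ✗
6: ◇□q is F, ¬q is F. ✗
— 1 world.
For ◇□(q ∧ (¬p ∨ q)):
1: successors {2, 3, 4}; □(q ∧ (¬p ∨ q)) there: 2:T, 3:T, 4:F. ✓
2: no successors, so ◇□(q ∧ (¬p ∨ q)) fails. ✗
3: no successors, so ◇□(q ∧ (¬p ∨ q)) fails. ✗
4: successors {2, 5}; □(q ∧ (¬p ∨ q)) there: 2:T, 5:T. ✓
5: no successors, so ◇□(q ∧ (¬p ∨ q)) fails. ✗
6: no successors, so ◇□(q ∧ (¬p ∨ q)) fails. ✗
— 2 worlds.

1 and 2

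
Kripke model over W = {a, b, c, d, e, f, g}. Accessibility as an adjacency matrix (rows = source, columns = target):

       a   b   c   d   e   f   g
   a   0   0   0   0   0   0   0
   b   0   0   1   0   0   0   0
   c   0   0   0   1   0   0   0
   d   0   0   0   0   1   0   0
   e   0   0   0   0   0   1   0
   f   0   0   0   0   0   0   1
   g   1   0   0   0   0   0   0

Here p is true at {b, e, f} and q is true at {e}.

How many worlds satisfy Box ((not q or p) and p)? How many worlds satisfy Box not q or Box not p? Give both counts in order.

For Box ((not q or p) and p):
a: no successors, so Box ((not q or p) and p) holds vacuously. ✓
b: successors {c}; (not q or p) and p there: c:F. ✗
c: successors {d}; (not q or p) and p there: d:F. ✗
d: successors {e}; (not q or p) and p there: e:T. ✓
e: successors {f}; (not q or p) and p there: f:T. ✓
f: successors {g}; (not q or p) and p there: g:F. ✗
g: successors {a}; (not q or p) and p there: a:F. ✗
— 3 worlds.
For Box not q or Box not p:
a: Box not q is T, Box not p is T. ✓
b: Box not q is T, Box not p is T. ✓
c: Box not q is T, Box not p is T. ✓
d: Box not q is F, Box not p is F. ✗
e: Box not q is T, Box not p is F. ✓
f: Box not q is T, Box not p is T. ✓
g: Box not q is T, Box not p is T. ✓
— 6 worlds.

3 and 6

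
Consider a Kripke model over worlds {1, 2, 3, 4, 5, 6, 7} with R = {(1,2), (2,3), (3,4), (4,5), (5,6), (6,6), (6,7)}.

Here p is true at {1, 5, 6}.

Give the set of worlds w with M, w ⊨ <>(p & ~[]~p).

1: successors {2}; p & ~[]~p there: 2:F. ✗
2: successors {3}; p & ~[]~p there: 3:F. ✗
3: successors {4}; p & ~[]~p there: 4:F. ✗
4: successors {5}; p & ~[]~p there: 5:T. ✓
5: successors {6}; p & ~[]~p there: 6:T. ✓
6: successors {6, 7}; p & ~[]~p there: 6:T, 7:F. ✓
7: no successors, so <>(p & ~[]~p) fails. ✗

{4, 5, 6}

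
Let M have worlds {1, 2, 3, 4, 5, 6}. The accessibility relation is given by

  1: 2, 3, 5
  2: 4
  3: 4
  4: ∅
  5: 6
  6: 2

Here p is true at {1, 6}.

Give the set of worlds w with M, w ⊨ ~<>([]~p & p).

{1, 2, 3, 4, 6}

1: <>([]~p & p) is F. ✓
2: <>([]~p & p) is F. ✓
3: <>([]~p & p) is F. ✓
4: <>([]~p & p) is F. ✓
5: <>([]~p & p) is T. ✗
6: <>([]~p & p) is F. ✓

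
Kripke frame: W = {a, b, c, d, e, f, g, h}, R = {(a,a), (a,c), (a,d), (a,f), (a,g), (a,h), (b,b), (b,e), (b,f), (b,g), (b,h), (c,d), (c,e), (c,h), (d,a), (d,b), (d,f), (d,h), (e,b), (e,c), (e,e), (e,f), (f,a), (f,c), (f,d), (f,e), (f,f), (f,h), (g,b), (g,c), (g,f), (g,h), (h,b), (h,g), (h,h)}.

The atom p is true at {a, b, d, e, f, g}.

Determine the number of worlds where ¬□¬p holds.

8

a: □¬p is F. ✓
b: □¬p is F. ✓
c: □¬p is F. ✓
d: □¬p is F. ✓
e: □¬p is F. ✓
f: □¬p is F. ✓
g: □¬p is F. ✓
h: □¬p is F. ✓
Satisfying worlds: {a, b, c, d, e, f, g, h}.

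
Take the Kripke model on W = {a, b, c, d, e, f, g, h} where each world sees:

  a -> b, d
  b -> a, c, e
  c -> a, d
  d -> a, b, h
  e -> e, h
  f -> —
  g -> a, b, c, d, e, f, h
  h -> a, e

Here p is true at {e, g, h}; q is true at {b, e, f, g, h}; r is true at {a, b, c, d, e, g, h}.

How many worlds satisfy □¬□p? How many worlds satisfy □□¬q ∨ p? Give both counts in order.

For □¬□p:
a: successors {b, d}; ¬□p there: b:T, d:T. ✓
b: successors {a, c, e}; ¬□p there: a:T, c:T, e:F. ✗
c: successors {a, d}; ¬□p there: a:T, d:T. ✓
d: successors {a, b, h}; ¬□p there: a:T, b:T, h:T. ✓
e: successors {e, h}; ¬□p there: e:F, h:T. ✗
f: no successors, so □¬□p holds vacuously. ✓
g: successors {a, b, c, d, e, f, h}; ¬□p there: a:T, b:T, c:T, d:T, e:F, f:F, h:T. ✗
h: successors {a, e}; ¬□p there: a:T, e:F. ✗
— 4 worlds.
For □□¬q ∨ p:
a: □□¬q is F, p is F. ✗
b: □□¬q is F, p is F. ✗
c: □□¬q is F, p is F. ✗
d: □□¬q is F, p is F. ✗
e: □□¬q is F, p is T. ✓
f: □□¬q is T, p is F. ✓
g: □□¬q is F, p is T. ✓
h: □□¬q is F, p is T. ✓
— 4 worlds.

4 and 4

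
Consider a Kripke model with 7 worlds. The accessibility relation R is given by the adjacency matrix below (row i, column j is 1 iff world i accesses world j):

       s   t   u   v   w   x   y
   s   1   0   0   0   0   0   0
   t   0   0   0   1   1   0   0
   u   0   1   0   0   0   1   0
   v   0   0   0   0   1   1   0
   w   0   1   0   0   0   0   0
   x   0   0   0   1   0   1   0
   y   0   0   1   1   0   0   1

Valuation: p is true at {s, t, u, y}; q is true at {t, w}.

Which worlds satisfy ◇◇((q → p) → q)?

{t, u, v, w, x, y}

s: successors {s}; ◇((q → p) → q) there: s:F. ✗
t: successors {v, w}; ◇((q → p) → q) there: v:T, w:T. ✓
u: successors {t, x}; ◇((q → p) → q) there: t:T, x:F. ✓
v: successors {w, x}; ◇((q → p) → q) there: w:T, x:F. ✓
w: successors {t}; ◇((q → p) → q) there: t:T. ✓
x: successors {v, x}; ◇((q → p) → q) there: v:T, x:F. ✓
y: successors {u, v, y}; ◇((q → p) → q) there: u:T, v:T, y:F. ✓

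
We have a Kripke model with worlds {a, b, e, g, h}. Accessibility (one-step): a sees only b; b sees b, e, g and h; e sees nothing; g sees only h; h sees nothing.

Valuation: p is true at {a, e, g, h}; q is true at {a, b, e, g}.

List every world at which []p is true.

a: successors {b}; p there: b:F. ✗
b: successors {b, e, g, h}; p there: b:F, e:T, g:T, h:T. ✗
e: no successors, so []p holds vacuously. ✓
g: successors {h}; p there: h:T. ✓
h: no successors, so []p holds vacuously. ✓

{e, g, h}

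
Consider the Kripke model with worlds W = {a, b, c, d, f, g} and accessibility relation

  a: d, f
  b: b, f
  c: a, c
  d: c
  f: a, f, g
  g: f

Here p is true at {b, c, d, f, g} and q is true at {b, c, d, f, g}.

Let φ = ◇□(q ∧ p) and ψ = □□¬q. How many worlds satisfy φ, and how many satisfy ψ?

4 and 0

For ◇□(q ∧ p):
a: successors {d, f}; □(q ∧ p) there: d:T, f:F. ✓
b: successors {b, f}; □(q ∧ p) there: b:T, f:F. ✓
c: successors {a, c}; □(q ∧ p) there: a:T, c:F. ✓
d: successors {c}; □(q ∧ p) there: c:F. ✗
f: successors {a, f, g}; □(q ∧ p) there: a:T, f:F, g:T. ✓
g: successors {f}; □(q ∧ p) there: f:F. ✗
— 4 worlds.
For □□¬q:
a: successors {d, f}; □¬q there: d:F, f:F. ✗
b: successors {b, f}; □¬q there: b:F, f:F. ✗
c: successors {a, c}; □¬q there: a:F, c:F. ✗
d: successors {c}; □¬q there: c:F. ✗
f: successors {a, f, g}; □¬q there: a:F, f:F, g:F. ✗
g: successors {f}; □¬q there: f:F. ✗
— 0 worlds.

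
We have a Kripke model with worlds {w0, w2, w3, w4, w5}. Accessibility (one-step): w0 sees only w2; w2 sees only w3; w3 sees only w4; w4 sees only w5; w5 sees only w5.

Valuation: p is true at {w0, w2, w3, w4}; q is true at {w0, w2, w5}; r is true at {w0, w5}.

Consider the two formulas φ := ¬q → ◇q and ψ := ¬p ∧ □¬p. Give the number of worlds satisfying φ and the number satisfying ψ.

For ¬q → ◇q:
w0: ¬q is F, ◇q is T. ✓
w2: ¬q is F, ◇q is F. ✓
w3: ¬q is T, ◇q is F. ✗
w4: ¬q is T, ◇q is T. ✓
w5: ¬q is F, ◇q is T. ✓
— 4 worlds.
For ¬p ∧ □¬p:
w0: ¬p is F, □¬p is F. ✗
w2: ¬p is F, □¬p is F. ✗
w3: ¬p is F, □¬p is F. ✗
w4: ¬p is F, □¬p is T. ✗
w5: ¬p is T, □¬p is T. ✓
— 1 world.

4 and 1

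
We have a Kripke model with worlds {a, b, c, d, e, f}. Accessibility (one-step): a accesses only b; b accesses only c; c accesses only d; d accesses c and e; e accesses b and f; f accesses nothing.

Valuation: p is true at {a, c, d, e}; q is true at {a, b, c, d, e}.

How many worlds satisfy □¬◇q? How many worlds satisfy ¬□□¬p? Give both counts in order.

1 and 5

For □¬◇q:
a: successors {b}; ¬◇q there: b:F. ✗
b: successors {c}; ¬◇q there: c:F. ✗
c: successors {d}; ¬◇q there: d:F. ✗
d: successors {c, e}; ¬◇q there: c:F, e:F. ✗
e: successors {b, f}; ¬◇q there: b:F, f:T. ✗
f: no successors, so □¬◇q holds vacuously. ✓
— 1 world.
For ¬□□¬p:
a: □□¬p is F. ✓
b: □□¬p is F. ✓
c: □□¬p is F. ✓
d: □□¬p is F. ✓
e: □□¬p is F. ✓
f: □□¬p is T. ✗
— 5 worlds.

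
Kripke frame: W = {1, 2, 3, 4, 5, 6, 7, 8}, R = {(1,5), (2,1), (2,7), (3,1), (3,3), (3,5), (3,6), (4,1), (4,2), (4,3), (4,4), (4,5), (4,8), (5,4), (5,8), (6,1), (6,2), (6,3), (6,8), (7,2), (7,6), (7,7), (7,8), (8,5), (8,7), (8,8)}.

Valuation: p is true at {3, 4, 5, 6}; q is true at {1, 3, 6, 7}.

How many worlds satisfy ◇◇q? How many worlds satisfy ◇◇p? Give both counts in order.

For ◇◇q:
1: successors {5}; ◇q there: 5:F. ✗
2: successors {1, 7}; ◇q there: 1:F, 7:T. ✓
3: successors {1, 3, 5, 6}; ◇q there: 1:F, 3:T, 5:F, 6:T. ✓
4: successors {1, 2, 3, 4, 5, 8}; ◇q there: 1:F, 2:T, 3:T, 4:T, 5:F, 8:T. ✓
5: successors {4, 8}; ◇q there: 4:T, 8:T. ✓
6: successors {1, 2, 3, 8}; ◇q there: 1:F, 2:T, 3:T, 8:T. ✓
7: successors {2, 6, 7, 8}; ◇q there: 2:T, 6:T, 7:T, 8:T. ✓
8: successors {5, 7, 8}; ◇q there: 5:F, 7:T, 8:T. ✓
— 7 worlds.
For ◇◇p:
1: successors {5}; ◇p there: 5:T. ✓
2: successors {1, 7}; ◇p there: 1:T, 7:T. ✓
3: successors {1, 3, 5, 6}; ◇p there: 1:T, 3:T, 5:T, 6:T. ✓
4: successors {1, 2, 3, 4, 5, 8}; ◇p there: 1:T, 2:F, 3:T, 4:T, 5:T, 8:T. ✓
5: successors {4, 8}; ◇p there: 4:T, 8:T. ✓
6: successors {1, 2, 3, 8}; ◇p there: 1:T, 2:F, 3:T, 8:T. ✓
7: successors {2, 6, 7, 8}; ◇p there: 2:F, 6:T, 7:T, 8:T. ✓
8: successors {5, 7, 8}; ◇p there: 5:T, 7:T, 8:T. ✓
— 8 worlds.

7 and 8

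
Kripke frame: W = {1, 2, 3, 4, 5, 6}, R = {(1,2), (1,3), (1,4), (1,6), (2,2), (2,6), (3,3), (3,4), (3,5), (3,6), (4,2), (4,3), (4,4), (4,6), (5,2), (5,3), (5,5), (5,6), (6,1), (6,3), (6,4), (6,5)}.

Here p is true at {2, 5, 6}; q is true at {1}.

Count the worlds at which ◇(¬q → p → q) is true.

5

1: successors {2, 3, 4, 6}; ¬q → p → q there: 2:F, 3:T, 4:T, 6:F. ✓
2: successors {2, 6}; ¬q → p → q there: 2:F, 6:F. ✗
3: successors {3, 4, 5, 6}; ¬q → p → q there: 3:T, 4:T, 5:F, 6:F. ✓
4: successors {2, 3, 4, 6}; ¬q → p → q there: 2:F, 3:T, 4:T, 6:F. ✓
5: successors {2, 3, 5, 6}; ¬q → p → q there: 2:F, 3:T, 5:F, 6:F. ✓
6: successors {1, 3, 4, 5}; ¬q → p → q there: 1:T, 3:T, 4:T, 5:F. ✓
Satisfying worlds: {1, 3, 4, 5, 6}.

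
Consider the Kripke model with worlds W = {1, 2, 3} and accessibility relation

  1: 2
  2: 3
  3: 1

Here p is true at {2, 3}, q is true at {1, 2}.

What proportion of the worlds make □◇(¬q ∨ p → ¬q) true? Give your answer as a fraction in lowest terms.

2/3

1: successors {2}; ◇(¬q ∨ p → ¬q) there: 2:T. ✓
2: successors {3}; ◇(¬q ∨ p → ¬q) there: 3:T. ✓
3: successors {1}; ◇(¬q ∨ p → ¬q) there: 1:F. ✗
That's 2 of 3 worlds, so 2/3.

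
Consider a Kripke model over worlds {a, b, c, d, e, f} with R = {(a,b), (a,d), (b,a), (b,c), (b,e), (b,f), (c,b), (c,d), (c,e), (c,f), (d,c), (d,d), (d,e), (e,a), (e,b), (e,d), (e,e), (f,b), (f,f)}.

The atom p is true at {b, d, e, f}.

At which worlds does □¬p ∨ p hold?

a: □¬p is F, p is F. ✗
b: □¬p is F, p is T. ✓
c: □¬p is F, p is F. ✗
d: □¬p is F, p is T. ✓
e: □¬p is F, p is T. ✓
f: □¬p is F, p is T. ✓

{b, d, e, f}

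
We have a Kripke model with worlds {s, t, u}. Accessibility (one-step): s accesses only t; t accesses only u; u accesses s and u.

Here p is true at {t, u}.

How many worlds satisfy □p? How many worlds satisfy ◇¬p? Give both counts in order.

For □p:
s: successors {t}; p there: t:T. ✓
t: successors {u}; p there: u:T. ✓
u: successors {s, u}; p there: s:F, u:T. ✗
— 2 worlds.
For ◇¬p:
s: successors {t}; ¬p there: t:F. ✗
t: successors {u}; ¬p there: u:F. ✗
u: successors {s, u}; ¬p there: s:T, u:F. ✓
— 1 world.

2 and 1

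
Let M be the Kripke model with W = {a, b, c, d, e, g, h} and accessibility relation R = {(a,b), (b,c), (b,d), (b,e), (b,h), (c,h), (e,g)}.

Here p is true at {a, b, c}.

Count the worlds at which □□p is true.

5

a: successors {b}; □p there: b:F. ✗
b: successors {c, d, e, h}; □p there: c:F, d:T, e:F, h:T. ✗
c: successors {h}; □p there: h:T. ✓
d: no successors, so □□p holds vacuously. ✓
e: successors {g}; □p there: g:T. ✓
g: no successors, so □□p holds vacuously. ✓
h: no successors, so □□p holds vacuously. ✓
Satisfying worlds: {c, d, e, g, h}.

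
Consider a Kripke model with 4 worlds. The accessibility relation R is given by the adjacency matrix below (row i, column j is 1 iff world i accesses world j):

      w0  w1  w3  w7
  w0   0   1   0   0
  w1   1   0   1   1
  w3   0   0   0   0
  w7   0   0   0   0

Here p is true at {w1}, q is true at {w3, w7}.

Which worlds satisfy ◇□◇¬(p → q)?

w0: successors {w1}; □◇¬(p → q) there: w1:F. ✗
w1: successors {w0, w3, w7}; □◇¬(p → q) there: w0:F, w3:T, w7:T. ✓
w3: no successors, so ◇□◇¬(p → q) fails. ✗
w7: no successors, so ◇□◇¬(p → q) fails. ✗

{w1}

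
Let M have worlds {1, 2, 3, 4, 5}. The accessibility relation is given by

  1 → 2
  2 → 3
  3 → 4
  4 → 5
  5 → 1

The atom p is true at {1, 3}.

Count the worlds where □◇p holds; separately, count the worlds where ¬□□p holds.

For □◇p:
1: successors {2}; ◇p there: 2:T. ✓
2: successors {3}; ◇p there: 3:F. ✗
3: successors {4}; ◇p there: 4:F. ✗
4: successors {5}; ◇p there: 5:T. ✓
5: successors {1}; ◇p there: 1:F. ✗
— 2 worlds.
For ¬□□p:
1: □□p is T. ✗
2: □□p is F. ✓
3: □□p is F. ✓
4: □□p is T. ✗
5: □□p is F. ✓
— 3 worlds.

2 and 3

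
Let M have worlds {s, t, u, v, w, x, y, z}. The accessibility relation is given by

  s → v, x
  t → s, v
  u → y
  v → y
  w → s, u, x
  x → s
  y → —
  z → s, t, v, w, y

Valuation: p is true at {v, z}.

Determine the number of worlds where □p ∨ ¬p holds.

6

s: □p is F, ¬p is T. ✓
t: □p is F, ¬p is T. ✓
u: □p is F, ¬p is T. ✓
v: □p is F, ¬p is F. ✗
w: □p is F, ¬p is T. ✓
x: □p is F, ¬p is T. ✓
y: □p is T, ¬p is T. ✓
z: □p is F, ¬p is F. ✗
Satisfying worlds: {s, t, u, w, x, y}.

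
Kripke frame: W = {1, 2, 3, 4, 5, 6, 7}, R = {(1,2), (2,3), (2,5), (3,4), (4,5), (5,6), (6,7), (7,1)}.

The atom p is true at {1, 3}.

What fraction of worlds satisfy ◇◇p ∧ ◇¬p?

2/7

1: ◇◇p is T, ◇¬p is T. ✓
2: ◇◇p is F, ◇¬p is T. ✗
3: ◇◇p is F, ◇¬p is T. ✗
4: ◇◇p is F, ◇¬p is T. ✗
5: ◇◇p is F, ◇¬p is T. ✗
6: ◇◇p is T, ◇¬p is T. ✓
7: ◇◇p is F, ◇¬p is F. ✗
That's 2 of 7 worlds, so 2/7.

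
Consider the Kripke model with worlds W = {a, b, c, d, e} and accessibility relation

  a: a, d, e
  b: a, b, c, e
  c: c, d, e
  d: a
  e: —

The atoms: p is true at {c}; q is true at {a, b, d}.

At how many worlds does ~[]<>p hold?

4

a: []<>p is F. ✓
b: []<>p is F. ✓
c: []<>p is F. ✓
d: []<>p is F. ✓
e: []<>p is T. ✗
Satisfying worlds: {a, b, c, d}.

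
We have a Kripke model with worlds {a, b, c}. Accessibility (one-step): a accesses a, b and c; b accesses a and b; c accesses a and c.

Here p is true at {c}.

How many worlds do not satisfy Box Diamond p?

a: successors {a, b, c}; Diamond p there: a:T, b:F, c:T. ✗
b: successors {a, b}; Diamond p there: a:T, b:F. ✗
c: successors {a, c}; Diamond p there: a:T, c:T. ✓
Satisfying worlds: {c}.
So Box Diamond p fails at the other 2 worlds.

2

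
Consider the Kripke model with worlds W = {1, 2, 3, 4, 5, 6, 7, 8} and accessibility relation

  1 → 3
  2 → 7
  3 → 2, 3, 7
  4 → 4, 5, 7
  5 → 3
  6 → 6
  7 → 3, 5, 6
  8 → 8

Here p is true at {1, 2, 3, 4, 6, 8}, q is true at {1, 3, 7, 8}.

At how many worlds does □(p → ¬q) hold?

3

1: successors {3}; p → ¬q there: 3:F. ✗
2: successors {7}; p → ¬q there: 7:T. ✓
3: successors {2, 3, 7}; p → ¬q there: 2:T, 3:F, 7:T. ✗
4: successors {4, 5, 7}; p → ¬q there: 4:T, 5:T, 7:T. ✓
5: successors {3}; p → ¬q there: 3:F. ✗
6: successors {6}; p → ¬q there: 6:T. ✓
7: successors {3, 5, 6}; p → ¬q there: 3:F, 5:T, 6:T. ✗
8: successors {8}; p → ¬q there: 8:F. ✗
Satisfying worlds: {2, 4, 6}.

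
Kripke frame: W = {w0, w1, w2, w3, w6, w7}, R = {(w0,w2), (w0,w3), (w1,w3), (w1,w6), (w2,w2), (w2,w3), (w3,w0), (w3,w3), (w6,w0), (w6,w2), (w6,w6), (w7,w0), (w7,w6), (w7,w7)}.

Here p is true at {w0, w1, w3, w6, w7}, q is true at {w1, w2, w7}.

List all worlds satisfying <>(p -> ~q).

{w0, w1, w2, w3, w6, w7}

w0: successors {w2, w3}; p -> ~q there: w2:T, w3:T. ✓
w1: successors {w3, w6}; p -> ~q there: w3:T, w6:T. ✓
w2: successors {w2, w3}; p -> ~q there: w2:T, w3:T. ✓
w3: successors {w0, w3}; p -> ~q there: w0:T, w3:T. ✓
w6: successors {w0, w2, w6}; p -> ~q there: w0:T, w2:T, w6:T. ✓
w7: successors {w0, w6, w7}; p -> ~q there: w0:T, w6:T, w7:F. ✓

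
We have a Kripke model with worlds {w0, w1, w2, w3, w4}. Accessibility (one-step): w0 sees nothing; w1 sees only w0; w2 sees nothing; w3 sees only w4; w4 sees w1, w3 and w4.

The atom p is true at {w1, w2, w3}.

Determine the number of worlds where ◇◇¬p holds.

w0: no successors, so ◇◇¬p fails. ✗
w1: successors {w0}; ◇¬p there: w0:F. ✗
w2: no successors, so ◇◇¬p fails. ✗
w3: successors {w4}; ◇¬p there: w4:T. ✓
w4: successors {w1, w3, w4}; ◇¬p there: w1:T, w3:T, w4:T. ✓
Satisfying worlds: {w3, w4}.

2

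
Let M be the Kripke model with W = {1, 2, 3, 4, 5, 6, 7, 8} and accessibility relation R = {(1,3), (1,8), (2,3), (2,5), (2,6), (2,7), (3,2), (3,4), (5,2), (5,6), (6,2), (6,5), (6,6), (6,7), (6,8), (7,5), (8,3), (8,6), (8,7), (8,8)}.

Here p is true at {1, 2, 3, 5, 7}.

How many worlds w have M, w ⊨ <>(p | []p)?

1: successors {3, 8}; p | []p there: 3:T, 8:F. ✓
2: successors {3, 5, 6, 7}; p | []p there: 3:T, 5:T, 6:F, 7:T. ✓
3: successors {2, 4}; p | []p there: 2:T, 4:T. ✓
4: no successors, so <>(p | []p) fails. ✗
5: successors {2, 6}; p | []p there: 2:T, 6:F. ✓
6: successors {2, 5, 6, 7, 8}; p | []p there: 2:T, 5:T, 6:F, 7:T, 8:F. ✓
7: successors {5}; p | []p there: 5:T. ✓
8: successors {3, 6, 7, 8}; p | []p there: 3:T, 6:F, 7:T, 8:F. ✓
Satisfying worlds: {1, 2, 3, 5, 6, 7, 8}.

7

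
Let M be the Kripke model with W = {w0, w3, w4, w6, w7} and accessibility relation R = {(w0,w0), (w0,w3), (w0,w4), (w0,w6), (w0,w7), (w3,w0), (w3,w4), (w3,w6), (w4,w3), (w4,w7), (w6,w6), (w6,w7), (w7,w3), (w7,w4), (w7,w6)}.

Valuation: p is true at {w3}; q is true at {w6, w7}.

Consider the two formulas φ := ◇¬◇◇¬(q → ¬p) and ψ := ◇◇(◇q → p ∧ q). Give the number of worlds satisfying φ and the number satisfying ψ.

For ◇¬◇◇¬(q → ¬p):
w0: successors {w0, w3, w4, w6, w7}; ¬◇◇¬(q → ¬p) there: w0:T, w3:T, w4:T, w6:T, w7:T. ✓
w3: successors {w0, w4, w6}; ¬◇◇¬(q → ¬p) there: w0:T, w4:T, w6:T. ✓
w4: successors {w3, w7}; ¬◇◇¬(q → ¬p) there: w3:T, w7:T. ✓
w6: successors {w6, w7}; ¬◇◇¬(q → ¬p) there: w6:T, w7:T. ✓
w7: successors {w3, w4, w6}; ¬◇◇¬(q → ¬p) there: w3:T, w4:T, w6:T. ✓
— 5 worlds.
For ◇◇(◇q → p ∧ q):
w0: successors {w0, w3, w4, w6, w7}; ◇(◇q → p ∧ q) there: w0:F, w3:F, w4:F, w6:F, w7:F. ✗
w3: successors {w0, w4, w6}; ◇(◇q → p ∧ q) there: w0:F, w4:F, w6:F. ✗
w4: successors {w3, w7}; ◇(◇q → p ∧ q) there: w3:F, w7:F. ✗
w6: successors {w6, w7}; ◇(◇q → p ∧ q) there: w6:F, w7:F. ✗
w7: successors {w3, w4, w6}; ◇(◇q → p ∧ q) there: w3:F, w4:F, w6:F. ✗
— 0 worlds.

5 and 0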